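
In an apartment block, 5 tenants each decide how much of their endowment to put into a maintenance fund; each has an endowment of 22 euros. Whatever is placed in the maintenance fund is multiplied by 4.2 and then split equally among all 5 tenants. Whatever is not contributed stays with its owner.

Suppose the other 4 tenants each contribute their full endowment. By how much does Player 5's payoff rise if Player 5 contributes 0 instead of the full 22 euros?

Switching from a contribution of 22 to 0 lets Player 5 keep an extra 22 euros, but lowers the maintenance fund by 22, which costs Player 5 their own share of that drop: 4.2/5 × 22 = 18.48.
Net gain = 22 − 18.48 = 3.52. The private return per contributed unit (0.8400) is below 1, so free-riding is indeed the best response regardless of what the others do.

3.52 euros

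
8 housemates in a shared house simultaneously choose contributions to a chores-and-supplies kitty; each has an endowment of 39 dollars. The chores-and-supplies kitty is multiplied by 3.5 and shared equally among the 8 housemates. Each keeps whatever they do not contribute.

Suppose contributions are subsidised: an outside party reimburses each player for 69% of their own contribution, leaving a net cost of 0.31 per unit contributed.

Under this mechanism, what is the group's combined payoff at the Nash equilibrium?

With the mechanism, a contributed unit returns (3.5/8) / 0.31 = 1.4113 per unit of net cost to the contributor — now above 1 — so contributing fully is weakly dominant for every player.
At the Nash equilibrium everyone contributes 39. Group total payoff = 8 × (39 × 0.69 + 3.5 × 39) = 1307.28.

1307.28 dollars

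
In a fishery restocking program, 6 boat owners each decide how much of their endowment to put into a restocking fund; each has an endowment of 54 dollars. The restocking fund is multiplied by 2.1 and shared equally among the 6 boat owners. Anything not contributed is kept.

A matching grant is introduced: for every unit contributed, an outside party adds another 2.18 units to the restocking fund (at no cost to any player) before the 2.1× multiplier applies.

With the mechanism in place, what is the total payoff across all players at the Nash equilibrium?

2163.67 dollars

With the mechanism, a contributed unit returns 2.1 × 3.18 / 6 = 1.1130 per unit of net cost to the contributor — now above 1 — so contributing fully is weakly dominant for every player.
So the Nash equilibrium is full contribution by all 6; the group earns 2.1 × 3.18 × 324 = 2163.67.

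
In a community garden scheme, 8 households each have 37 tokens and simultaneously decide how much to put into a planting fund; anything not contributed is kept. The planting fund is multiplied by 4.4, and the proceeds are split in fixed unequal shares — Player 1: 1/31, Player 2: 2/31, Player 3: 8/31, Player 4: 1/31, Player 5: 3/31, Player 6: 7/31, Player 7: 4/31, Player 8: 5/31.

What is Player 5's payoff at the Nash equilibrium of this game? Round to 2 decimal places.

52.75 tokens

Each unit j contributes comes back to j as 4.4 × (j's share), so j prefers to contribute only if that share exceeds 1/4.4 = 0.2273; otherwise keeping the unit dominates.
The only share above 0.2273 is Player 3's 8/31, contributing 37; the remaining 7 contribute 0. Total contributed: 37.
Player 5 keeps 37 and receives 4.4 × 37 × 3/31 = 15.75 from the planting fund, for a payoff of 52.75.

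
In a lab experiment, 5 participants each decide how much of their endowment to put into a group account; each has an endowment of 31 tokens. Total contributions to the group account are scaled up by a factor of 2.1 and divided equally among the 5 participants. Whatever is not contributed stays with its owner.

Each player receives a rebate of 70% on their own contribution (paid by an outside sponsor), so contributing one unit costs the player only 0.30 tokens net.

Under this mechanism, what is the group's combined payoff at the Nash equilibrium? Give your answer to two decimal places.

The effective private return per unit is now (2.1/5) / 0.30 = 1.4000 > 1, so every player's dominant strategy flips to full contribution.
At the Nash equilibrium everyone contributes 31. Group total payoff = 5 × (31 × 0.70 + 2.1 × 31) = 434.00.

434.00 tokens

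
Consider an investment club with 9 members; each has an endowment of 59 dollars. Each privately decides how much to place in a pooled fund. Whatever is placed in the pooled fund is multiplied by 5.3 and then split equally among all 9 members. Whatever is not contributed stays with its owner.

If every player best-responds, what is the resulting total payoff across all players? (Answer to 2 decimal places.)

Each contributed unit returns 5.3/9 = 0.5889 to its contributor — below 1 — so contributing 0 is dominant for every player. At the Nash equilibrium everyone keeps their 59, and the group total is 9 × 59 = 531.

531.00 dollars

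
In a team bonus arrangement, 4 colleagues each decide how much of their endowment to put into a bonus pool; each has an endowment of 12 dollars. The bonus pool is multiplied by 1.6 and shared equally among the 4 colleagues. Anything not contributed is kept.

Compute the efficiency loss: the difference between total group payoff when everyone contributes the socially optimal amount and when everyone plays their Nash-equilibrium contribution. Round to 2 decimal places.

Each contributed unit returns 1.6/4 = 0.4000 to its contributor — below 1 — so contributing 0 is dominant for every player. At the Nash equilibrium everyone keeps their 12, and the group total is 4 × 12 = 48.
Each contributed unit returns 1.600 to the group as a whole (0.4000 to each of 4 players), which exceeds 1, so the social optimum is full contribution: group total = 1.600 × 48 = 76.80.
Efficiency loss = 76.80 − 48 = 28.80.

28.80 dollars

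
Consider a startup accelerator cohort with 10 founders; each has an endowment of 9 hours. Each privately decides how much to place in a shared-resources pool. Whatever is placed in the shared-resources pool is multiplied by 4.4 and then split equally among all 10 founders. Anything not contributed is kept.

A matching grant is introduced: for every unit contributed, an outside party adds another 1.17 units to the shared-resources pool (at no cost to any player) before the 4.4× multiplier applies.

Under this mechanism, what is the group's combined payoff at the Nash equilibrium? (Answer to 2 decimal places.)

90.00 hours

Even with the mechanism, each unit contributed returns only 4.4 × 2.17 / 10 = 0.9548 per unit of net cost, so contributing nothing is still dominant.
Everyone keeps their endowment and the group total is 10 × 9 = 90.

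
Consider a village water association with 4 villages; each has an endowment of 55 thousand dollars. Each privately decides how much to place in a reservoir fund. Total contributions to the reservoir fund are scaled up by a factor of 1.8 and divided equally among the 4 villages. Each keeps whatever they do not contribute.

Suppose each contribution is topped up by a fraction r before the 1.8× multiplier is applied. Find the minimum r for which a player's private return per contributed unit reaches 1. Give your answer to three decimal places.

1.222

With matching at rate r, one contributed unit becomes (1 + r) in the reservoir fund and returns 1.8 × (1 + r) / 4 to the contributor.
Setting this equal to 1: 1 + r = 4/1.8 = 2.2222.
So the minimum matching rate is r = 2.2222 − 1 = 1.222.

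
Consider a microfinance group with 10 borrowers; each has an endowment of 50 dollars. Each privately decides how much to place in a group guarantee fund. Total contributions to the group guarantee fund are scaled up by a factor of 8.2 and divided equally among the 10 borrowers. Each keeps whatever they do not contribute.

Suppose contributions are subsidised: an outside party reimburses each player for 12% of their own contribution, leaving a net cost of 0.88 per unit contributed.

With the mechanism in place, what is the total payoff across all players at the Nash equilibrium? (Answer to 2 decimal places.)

The effective private return is (8.2/10) / 0.88 = 0.9318, which is still under 1, so the mechanism doesn't change anyone's dominant strategy: zero contribution.
At the Nash equilibrium no one contributes; group total payoff = 10 × 50 = 500.

500.00 dollars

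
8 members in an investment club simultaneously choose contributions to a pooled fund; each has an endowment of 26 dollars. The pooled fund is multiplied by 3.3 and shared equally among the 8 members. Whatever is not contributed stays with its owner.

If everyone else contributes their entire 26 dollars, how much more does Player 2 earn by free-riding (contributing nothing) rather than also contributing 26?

Switching from a contribution of 26 to 0 lets Player 2 keep an extra 26 dollars, but lowers the pooled fund by 26, which costs Player 2 their own share of that drop: 3.3/8 × 26 = 10.72.
Net gain = 26 − 10.72 = 15.28. The private return per contributed unit (0.4125) is below 1, so free-riding is indeed the best response regardless of what the others do.

15.28 dollars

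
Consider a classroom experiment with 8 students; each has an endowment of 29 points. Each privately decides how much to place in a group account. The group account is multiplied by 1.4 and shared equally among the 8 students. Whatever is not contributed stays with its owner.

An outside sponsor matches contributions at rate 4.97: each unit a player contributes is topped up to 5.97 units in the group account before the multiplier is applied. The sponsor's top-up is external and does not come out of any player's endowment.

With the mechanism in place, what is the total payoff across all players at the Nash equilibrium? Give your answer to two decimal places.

The effective private return per unit is now 1.4 × 5.97 / 8 = 1.0448 > 1, so every player's dominant strategy flips to full contribution.
At the Nash equilibrium everyone contributes 29. Group total payoff = 1.4 × 5.97 × 232 = 1939.06.

1939.06 points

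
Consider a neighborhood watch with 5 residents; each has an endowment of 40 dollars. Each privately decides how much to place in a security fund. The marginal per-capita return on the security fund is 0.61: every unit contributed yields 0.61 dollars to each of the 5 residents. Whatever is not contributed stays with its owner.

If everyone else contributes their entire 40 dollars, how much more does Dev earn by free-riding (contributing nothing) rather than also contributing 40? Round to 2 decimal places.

15.60 dollars

Switching from a contribution of 40 to 0 lets Dev keep an extra 40 dollars, but lowers the security fund by 40, which costs Dev their own share of that drop: 0.61 × 40 = 24.40.
Net gain = 40 − 24.40 = 15.60. The private return per contributed unit (0.61) is below 1, so free-riding is indeed the best response regardless of what the others do.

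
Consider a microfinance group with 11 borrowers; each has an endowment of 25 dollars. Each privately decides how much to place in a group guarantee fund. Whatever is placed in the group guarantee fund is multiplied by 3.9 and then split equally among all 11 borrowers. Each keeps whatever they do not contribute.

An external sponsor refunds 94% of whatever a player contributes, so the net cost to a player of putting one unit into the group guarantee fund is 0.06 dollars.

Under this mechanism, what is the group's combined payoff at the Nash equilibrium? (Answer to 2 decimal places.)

With the mechanism, a contributed unit returns (3.9/11) / 0.06 = 5.9091 per unit of net cost to the contributor — now above 1 — so contributing fully is weakly dominant for every player.
At the Nash equilibrium everyone contributes 25. Group total payoff = 11 × (25 × 0.94 + 3.9 × 25) = 1331.00.

1331.00 dollars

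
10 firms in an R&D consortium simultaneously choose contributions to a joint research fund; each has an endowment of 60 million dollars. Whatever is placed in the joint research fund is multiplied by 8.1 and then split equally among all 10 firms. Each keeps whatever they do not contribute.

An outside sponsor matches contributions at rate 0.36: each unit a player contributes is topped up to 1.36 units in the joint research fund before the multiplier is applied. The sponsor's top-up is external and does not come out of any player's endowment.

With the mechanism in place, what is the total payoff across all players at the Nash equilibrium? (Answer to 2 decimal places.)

Under the mechanism each unit contributed yields 8.1 × 1.36 / 10 = 1.1016 back to its contributor per unit of net cost, which exceeds 1, making full contribution the dominant choice for everyone.
At the Nash equilibrium everyone contributes 60. Group total payoff = 8.1 × 1.36 × 600 = 6609.60.

6609.60 million dollars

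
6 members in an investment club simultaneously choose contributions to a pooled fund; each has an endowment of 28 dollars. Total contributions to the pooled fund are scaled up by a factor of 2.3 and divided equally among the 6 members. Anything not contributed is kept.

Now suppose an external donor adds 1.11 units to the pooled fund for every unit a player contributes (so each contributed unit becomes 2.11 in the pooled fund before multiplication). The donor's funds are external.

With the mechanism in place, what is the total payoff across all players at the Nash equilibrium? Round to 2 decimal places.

168.00 dollars

With the mechanism, a contributed unit returns 2.3 × 2.11 / 6 = 0.8088 per unit of net cost — still below 1 — so contributing 0 remains dominant for every player.
At the Nash equilibrium no one contributes; group total payoff = 6 × 28 = 168.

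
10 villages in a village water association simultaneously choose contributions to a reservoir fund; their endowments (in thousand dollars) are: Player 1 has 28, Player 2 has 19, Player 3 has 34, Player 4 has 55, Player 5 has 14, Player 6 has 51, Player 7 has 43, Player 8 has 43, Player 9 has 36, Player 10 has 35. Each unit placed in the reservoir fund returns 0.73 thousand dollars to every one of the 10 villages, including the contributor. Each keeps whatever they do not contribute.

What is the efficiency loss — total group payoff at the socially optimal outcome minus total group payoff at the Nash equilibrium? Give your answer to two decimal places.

2255.40 thousand dollars

The private return per contributed unit is 0.73 < 1 for everyone, so the Nash equilibrium is zero contribution and the group total is Σ E_j = 28 + 19 + 34 + 55 + 14 + 51 + 43 + 43 + 36 + 35 = 358.
Each contributed unit returns 7.300 to the group, so the social optimum is full contribution by everyone: group total = 7.300 × 358 = 2613.40.
Efficiency loss = (7.300 − 1) × 358 = 2255.40.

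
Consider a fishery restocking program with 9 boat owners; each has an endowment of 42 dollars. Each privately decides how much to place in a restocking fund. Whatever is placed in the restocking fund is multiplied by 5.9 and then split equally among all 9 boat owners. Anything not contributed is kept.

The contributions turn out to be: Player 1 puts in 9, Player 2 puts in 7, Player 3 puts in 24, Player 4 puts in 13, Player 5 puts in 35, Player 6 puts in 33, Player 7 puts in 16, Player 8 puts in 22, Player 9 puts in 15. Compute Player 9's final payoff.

Total contributed: 9 + 7 + 24 + 13 + 35 + 33 + 16 + 22 + 15 = 174.
Each receives 5.9 × 174 / 9 = 114.07 from the restocking fund.
Player 9 keeps 42 − 15 = 27, so Player 9's payoff is 27 + 114.07 = 141.07.

141.07 dollars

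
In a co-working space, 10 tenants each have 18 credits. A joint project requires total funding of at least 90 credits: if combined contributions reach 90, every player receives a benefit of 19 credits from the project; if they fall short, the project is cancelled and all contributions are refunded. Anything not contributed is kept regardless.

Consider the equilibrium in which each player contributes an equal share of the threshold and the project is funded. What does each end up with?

Equal share of the threshold: 90/10 = 9.
At this profile no one gains by cutting their contribution: any cut drops the total below 90, the project is cancelled, contributions are refunded, and the deviator ends with 18, which is less than 18 − 9 + 19 = 28. Contributing more than 9 just wastes the excess. So contributing exactly 9 is a best response.
Each player's payoff: 18 − 9 + 19 = 28.

28 credits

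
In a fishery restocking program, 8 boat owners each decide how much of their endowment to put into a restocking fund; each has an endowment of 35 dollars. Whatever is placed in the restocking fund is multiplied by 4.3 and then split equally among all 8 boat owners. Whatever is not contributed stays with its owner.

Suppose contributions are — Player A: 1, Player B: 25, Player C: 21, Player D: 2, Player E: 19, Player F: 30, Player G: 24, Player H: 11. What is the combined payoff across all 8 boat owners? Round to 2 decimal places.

718.90 dollars

Total contributed: 1 + 25 + 21 + 2 + 19 + 30 + 24 + 11 = 133; total kept: 8 × 35 − 133 = 147.
The restocking fund pays out 4.3 × 133 = 571.90 in aggregate.
Group total = 147 + 571.90 = 718.90.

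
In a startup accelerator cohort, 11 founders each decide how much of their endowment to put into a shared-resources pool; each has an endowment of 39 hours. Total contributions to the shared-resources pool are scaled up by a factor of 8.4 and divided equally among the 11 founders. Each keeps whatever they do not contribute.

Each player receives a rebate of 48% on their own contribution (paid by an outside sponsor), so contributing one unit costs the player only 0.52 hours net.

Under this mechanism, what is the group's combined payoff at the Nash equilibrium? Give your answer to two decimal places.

3809.52 hours

The effective private return per unit is now (8.4/11) / 0.52 = 1.4685 > 1, so every player's dominant strategy flips to full contribution.
At the Nash equilibrium everyone contributes 39. Group total payoff = 11 × (39 × 0.48 + 8.4 × 39) = 3809.52.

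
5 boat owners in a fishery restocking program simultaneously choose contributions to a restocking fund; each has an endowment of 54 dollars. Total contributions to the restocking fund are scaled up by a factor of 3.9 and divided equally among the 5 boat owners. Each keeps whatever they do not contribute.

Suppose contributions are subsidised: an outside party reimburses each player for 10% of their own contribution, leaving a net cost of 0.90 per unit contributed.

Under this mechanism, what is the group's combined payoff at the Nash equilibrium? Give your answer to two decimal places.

270.00 dollars

Even with the mechanism, each unit contributed returns only (3.9/5) / 0.90 = 0.8667 per unit of net cost, so contributing nothing is still dominant.
Everyone keeps their endowment and the group total is 5 × 54 = 270.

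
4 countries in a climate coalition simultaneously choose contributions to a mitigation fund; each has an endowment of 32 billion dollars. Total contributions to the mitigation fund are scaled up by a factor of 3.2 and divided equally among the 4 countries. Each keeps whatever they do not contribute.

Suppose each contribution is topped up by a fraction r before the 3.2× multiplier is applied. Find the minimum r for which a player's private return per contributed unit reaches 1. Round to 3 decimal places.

0.250

With matching at rate r, one contributed unit becomes (1 + r) in the mitigation fund and returns 3.2 × (1 + r) / 4 to the contributor.
Setting this equal to 1: 1 + r = 4/3.2 = 1.2500.
So the minimum matching rate is r = 1.2500 − 1 = 0.250.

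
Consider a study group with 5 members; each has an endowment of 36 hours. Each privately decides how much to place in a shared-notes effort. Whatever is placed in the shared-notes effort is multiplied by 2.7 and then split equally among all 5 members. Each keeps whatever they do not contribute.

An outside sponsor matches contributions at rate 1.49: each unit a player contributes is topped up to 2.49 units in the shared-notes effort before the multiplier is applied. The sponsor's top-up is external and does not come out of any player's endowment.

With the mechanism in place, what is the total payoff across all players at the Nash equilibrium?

1210.14 hours

Under the mechanism each unit contributed yields 2.7 × 2.49 / 5 = 1.3446 back to its contributor per unit of net cost, which exceeds 1, making full contribution the dominant choice for everyone.
So the Nash equilibrium is full contribution by all 5; the group earns 2.7 × 2.49 × 180 = 1210.14.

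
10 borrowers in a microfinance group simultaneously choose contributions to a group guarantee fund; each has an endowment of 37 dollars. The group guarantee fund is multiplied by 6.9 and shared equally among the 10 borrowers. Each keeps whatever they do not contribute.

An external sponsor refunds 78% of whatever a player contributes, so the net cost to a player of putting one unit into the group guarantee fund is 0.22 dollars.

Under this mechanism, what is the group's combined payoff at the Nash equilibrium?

2841.60 dollars

With the mechanism, a contributed unit returns (6.9/10) / 0.22 = 3.1364 per unit of net cost to the contributor — now above 1 — so contributing fully is weakly dominant for every player.
At the Nash equilibrium everyone contributes 37. Group total payoff = 10 × (37 × 0.78 + 6.9 × 37) = 2841.60.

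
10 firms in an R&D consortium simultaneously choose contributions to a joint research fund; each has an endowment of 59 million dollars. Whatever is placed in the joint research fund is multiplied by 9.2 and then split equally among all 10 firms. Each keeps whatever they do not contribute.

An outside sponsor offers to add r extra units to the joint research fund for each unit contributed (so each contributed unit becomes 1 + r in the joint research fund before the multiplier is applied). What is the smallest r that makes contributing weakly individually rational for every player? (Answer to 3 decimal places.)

With matching at rate r, one contributed unit becomes (1 + r) in the joint research fund and returns 9.2 × (1 + r) / 10 to the contributor.
Setting this equal to 1: 1 + r = 10/9.2 = 1.0870.
So the minimum matching rate is r = 1.0870 − 1 = 0.087.

0.087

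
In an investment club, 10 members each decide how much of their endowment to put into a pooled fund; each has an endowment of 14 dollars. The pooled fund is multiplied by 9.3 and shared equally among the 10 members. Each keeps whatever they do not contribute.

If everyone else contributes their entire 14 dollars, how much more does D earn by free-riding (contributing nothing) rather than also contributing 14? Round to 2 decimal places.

Switching from a contribution of 14 to 0 lets D keep an extra 14 dollars, but lowers the pooled fund by 14, which costs D their own share of that drop: 9.3/10 × 14 = 13.02.
Net gain = 14 − 13.02 = 0.98. The private return per contributed unit (0.9300) is below 1, so free-riding is indeed the best response regardless of what the others do.

0.98 dollars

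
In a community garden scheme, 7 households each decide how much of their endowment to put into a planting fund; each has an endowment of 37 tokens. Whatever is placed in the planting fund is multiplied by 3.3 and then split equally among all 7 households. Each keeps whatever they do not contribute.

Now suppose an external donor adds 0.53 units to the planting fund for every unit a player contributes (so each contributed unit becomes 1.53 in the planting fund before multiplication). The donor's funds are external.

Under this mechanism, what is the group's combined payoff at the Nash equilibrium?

The effective private return is 3.3 × 1.53 / 7 = 0.7213, which is still under 1, so the mechanism doesn't change anyone's dominant strategy: zero contribution.
At the Nash equilibrium no one contributes; group total payoff = 7 × 37 = 259.

259.00 tokens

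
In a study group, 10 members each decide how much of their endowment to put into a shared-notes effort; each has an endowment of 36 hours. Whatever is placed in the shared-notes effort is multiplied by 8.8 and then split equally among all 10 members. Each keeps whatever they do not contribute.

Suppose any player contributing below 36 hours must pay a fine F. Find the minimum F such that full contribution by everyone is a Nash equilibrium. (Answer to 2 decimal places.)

Given the others contribute fully, the best deviation is to contribute 0 (any partial contribution still incurs the fine and gives up units whose private return 0.8800 is below 1).
Deviating from 36 to 0 saves 36 hours but forfeits the deviator's share of the drop in the shared-notes effort: 8.8/10 × 36 = 31.68.
So the deviation gain is 36 − 31.68 = 4.32, and the fine must be at least 4.32 hours to wipe it out.

4.32 hours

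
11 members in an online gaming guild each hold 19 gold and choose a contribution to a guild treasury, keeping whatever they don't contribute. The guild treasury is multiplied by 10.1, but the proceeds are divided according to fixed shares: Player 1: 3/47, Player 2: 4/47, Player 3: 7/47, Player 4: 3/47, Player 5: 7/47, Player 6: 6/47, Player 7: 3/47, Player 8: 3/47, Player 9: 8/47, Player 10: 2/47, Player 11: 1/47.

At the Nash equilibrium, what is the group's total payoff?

For player j, contributing a unit is worthwhile iff 10.1 × (j's share) ≥ 1, i.e. iff j's share is at least 0.0990.
The shares above 0.0990 belong to Player 3, Player 5, Player 6 and Player 9, contributing 19 each; the remaining 7 contribute 0. Total contributed: 76.
The guild treasury pays out 10.1 × 76 = 767.60 in total (split across the unequal shares, but the aggregate is all that matters for the group sum).
The 7 free-riders keep 19 each, adding 133. Group total = 133 + 767.60 = 900.60.

900.60 gold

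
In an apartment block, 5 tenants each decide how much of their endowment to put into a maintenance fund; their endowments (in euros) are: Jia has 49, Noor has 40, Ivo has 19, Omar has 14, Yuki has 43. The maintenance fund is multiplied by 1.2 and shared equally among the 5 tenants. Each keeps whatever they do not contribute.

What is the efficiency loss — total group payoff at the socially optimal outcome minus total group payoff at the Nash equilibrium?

The private return per contributed unit is 1.2/5 = 0.2400 < 1 for every player regardless of endowment, so the Nash equilibrium is zero contribution and the group total is Σ E_j = 49 + 40 + 19 + 14 + 43 = 165.
Each contributed unit returns 1.200 to the group, so the social optimum is full contribution by everyone: group total = 1.200 × 165 = 198.00.
Efficiency loss = (1.200 − 1) × 165 = 33.00.

33.00 euros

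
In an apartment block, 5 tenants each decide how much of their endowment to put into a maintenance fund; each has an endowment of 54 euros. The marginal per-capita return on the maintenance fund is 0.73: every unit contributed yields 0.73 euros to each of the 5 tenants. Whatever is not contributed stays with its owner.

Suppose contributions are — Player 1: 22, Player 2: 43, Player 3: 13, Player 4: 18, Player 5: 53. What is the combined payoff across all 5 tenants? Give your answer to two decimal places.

664.85 euros

Total contributed: 22 + 43 + 13 + 18 + 53 = 149; total kept: 5 × 54 − 149 = 121.
The maintenance fund pays out 0.73 × 5 × 149 = 543.85 in aggregate.
Group total = 121 + 543.85 = 664.85.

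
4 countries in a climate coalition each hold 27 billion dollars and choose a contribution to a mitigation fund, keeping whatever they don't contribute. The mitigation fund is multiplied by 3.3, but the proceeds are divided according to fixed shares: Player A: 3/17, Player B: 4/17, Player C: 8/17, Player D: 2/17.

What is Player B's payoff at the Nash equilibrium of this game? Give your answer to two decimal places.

A player with share s gets back 3.3·s per unit contributed, so full contribution is dominant for anyone with s > 1/3.3 = 0.3030 and zero contribution is dominant for anyone below.
The only share above 0.3030 is Player C's 8/17, contributing 27; the remaining 3 contribute 0. Total contributed: 27.
Player B keeps 27 and receives 3.3 × 27 × 4/17 = 20.96 from the mitigation fund, for a payoff of 47.96.

47.96 billion dollars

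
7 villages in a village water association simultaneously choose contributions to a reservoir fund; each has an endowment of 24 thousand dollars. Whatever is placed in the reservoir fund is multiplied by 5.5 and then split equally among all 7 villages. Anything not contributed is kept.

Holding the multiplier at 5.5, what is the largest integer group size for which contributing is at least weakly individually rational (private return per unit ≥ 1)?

5

Private return per unit is 5.5/(group size), which is ≥ 1 whenever the group size is ≤ 5.5.
The largest such integer is 5.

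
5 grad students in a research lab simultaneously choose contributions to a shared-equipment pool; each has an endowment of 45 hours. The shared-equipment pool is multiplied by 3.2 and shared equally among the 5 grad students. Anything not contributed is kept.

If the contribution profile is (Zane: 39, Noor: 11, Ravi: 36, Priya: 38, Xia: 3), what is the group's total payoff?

504.40 hours

Total contributed: 39 + 11 + 36 + 38 + 3 = 127; total kept: 5 × 45 − 127 = 98.
The shared-equipment pool pays out 3.2 × 127 = 406.40 in aggregate.
Group total = 98 + 406.40 = 504.40.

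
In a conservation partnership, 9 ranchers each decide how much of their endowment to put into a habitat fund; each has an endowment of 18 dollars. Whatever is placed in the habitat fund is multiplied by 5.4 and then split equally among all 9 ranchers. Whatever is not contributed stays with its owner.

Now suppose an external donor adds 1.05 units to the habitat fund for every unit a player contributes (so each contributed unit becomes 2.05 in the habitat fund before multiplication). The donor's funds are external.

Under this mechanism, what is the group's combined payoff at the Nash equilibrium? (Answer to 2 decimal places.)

1793.34 dollars

The effective private return per unit is now 5.4 × 2.05 / 9 = 1.2300 > 1, so every player's dominant strategy flips to full contribution.
At the Nash equilibrium everyone contributes 18. Group total payoff = 5.4 × 2.05 × 162 = 1793.34.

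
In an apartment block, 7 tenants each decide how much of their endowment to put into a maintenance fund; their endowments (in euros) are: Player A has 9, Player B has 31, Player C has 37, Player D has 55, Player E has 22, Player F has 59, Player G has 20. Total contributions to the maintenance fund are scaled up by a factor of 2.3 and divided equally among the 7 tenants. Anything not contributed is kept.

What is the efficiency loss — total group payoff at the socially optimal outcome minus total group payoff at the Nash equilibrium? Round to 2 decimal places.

302.90 euros

The private return per contributed unit is 2.3/7 = 0.3286 < 1 for every player regardless of endowment, so the Nash equilibrium is zero contribution and the group total is Σ E_j = 9 + 31 + 37 + 55 + 22 + 59 + 20 = 233.
Each contributed unit returns 2.300 to the group, so the social optimum is full contribution by everyone: group total = 2.300 × 233 = 535.90.
Efficiency loss = (2.300 − 1) × 233 = 302.90.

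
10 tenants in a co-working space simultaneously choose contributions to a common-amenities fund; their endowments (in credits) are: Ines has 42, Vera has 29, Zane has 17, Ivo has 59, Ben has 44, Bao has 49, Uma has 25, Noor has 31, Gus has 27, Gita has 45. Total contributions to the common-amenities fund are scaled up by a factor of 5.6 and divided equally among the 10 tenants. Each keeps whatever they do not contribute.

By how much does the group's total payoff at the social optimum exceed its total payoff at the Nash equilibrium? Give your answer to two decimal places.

The private return per contributed unit is 5.6/10 = 0.5600 < 1 for every player regardless of endowment, so the Nash equilibrium is zero contribution and the group total is Σ E_j = 42 + 29 + 17 + 59 + 44 + 49 + 25 + 31 + 27 + 45 = 368.
Each contributed unit returns 5.600 to the group, so the social optimum is full contribution by everyone: group total = 5.600 × 368 = 2060.80.
Efficiency loss = (5.600 − 1) × 368 = 1692.80.

1692.80 credits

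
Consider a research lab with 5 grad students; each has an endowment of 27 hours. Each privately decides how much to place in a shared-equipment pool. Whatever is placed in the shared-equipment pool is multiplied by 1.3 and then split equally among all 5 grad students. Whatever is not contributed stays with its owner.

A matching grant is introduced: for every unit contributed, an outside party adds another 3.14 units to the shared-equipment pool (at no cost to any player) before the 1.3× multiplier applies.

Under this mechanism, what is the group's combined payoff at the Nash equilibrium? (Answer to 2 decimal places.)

Under the mechanism each unit contributed yields 1.3 × 4.14 / 5 = 1.0764 back to its contributor per unit of net cost, which exceeds 1, making full contribution the dominant choice for everyone.
At the Nash equilibrium everyone contributes 27. Group total payoff = 1.3 × 4.14 × 135 = 726.57.

726.57 hours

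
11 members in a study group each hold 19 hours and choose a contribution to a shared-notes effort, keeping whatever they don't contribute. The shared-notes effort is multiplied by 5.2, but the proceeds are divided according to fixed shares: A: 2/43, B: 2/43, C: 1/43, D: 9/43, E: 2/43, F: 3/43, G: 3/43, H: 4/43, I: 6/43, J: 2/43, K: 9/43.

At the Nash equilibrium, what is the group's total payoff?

A player with share s gets back 5.2·s per unit contributed, so full contribution is dominant for anyone with s > 1/5.2 = 0.1923 and zero contribution is dominant for anyone below.
D and K are above the threshold, contributing 19 each; the remaining 9 contribute 0. Total contributed: 38.
The shared-notes effort pays out 5.2 × 38 = 197.60 in total (split across the unequal shares, but the aggregate is all that matters for the group sum).
The 9 free-riders keep 19 each, adding 171. Group total = 171 + 197.60 = 368.60.

368.60 hours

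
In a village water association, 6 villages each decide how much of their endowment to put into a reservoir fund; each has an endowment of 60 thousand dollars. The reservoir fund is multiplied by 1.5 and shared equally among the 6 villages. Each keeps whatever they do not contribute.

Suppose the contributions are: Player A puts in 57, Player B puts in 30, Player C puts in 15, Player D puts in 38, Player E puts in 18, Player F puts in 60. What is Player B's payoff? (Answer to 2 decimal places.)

84.50 thousand dollars

Total contributed: 57 + 30 + 15 + 38 + 18 + 60 = 218.
Each receives 1.5 × 218 / 6 = 54.50 from the reservoir fund.
Player B keeps 60 − 30 = 30, so Player B's payoff is 30 + 54.50 = 84.50.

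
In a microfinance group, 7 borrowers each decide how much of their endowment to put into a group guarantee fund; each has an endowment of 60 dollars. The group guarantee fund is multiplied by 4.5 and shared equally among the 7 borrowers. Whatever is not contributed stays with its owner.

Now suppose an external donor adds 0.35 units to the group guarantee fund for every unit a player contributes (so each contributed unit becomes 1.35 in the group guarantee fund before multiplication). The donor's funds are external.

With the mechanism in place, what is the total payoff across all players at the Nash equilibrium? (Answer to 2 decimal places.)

With the mechanism, a contributed unit returns 4.5 × 1.35 / 7 = 0.8679 per unit of net cost — still below 1 — so contributing 0 remains dominant for every player.
At the Nash equilibrium no one contributes; group total payoff = 7 × 60 = 420.

420.00 dollars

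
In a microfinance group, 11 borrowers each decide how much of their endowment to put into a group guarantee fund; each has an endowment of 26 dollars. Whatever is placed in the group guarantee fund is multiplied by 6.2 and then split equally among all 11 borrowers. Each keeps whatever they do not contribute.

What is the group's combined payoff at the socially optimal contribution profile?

1773.20 dollars

Each contributed unit returns 6.200 to the group as a whole (0.5636 to each of 11 players), which exceeds 1, so the social optimum is full contribution: group total = 6.200 × 286 = 1773.20.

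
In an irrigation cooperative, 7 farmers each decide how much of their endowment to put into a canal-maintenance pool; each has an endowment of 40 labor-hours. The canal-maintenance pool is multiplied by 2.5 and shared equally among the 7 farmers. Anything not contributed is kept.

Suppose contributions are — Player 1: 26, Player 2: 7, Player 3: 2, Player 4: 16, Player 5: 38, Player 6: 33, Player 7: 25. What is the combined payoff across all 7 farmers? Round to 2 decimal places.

500.50 labor-hours

Total contributed: 26 + 7 + 2 + 16 + 38 + 33 + 25 = 147; total kept: 7 × 40 − 147 = 133.
The canal-maintenance pool pays out 2.5 × 147 = 367.50 in aggregate.
Group total = 133 + 367.50 = 500.50.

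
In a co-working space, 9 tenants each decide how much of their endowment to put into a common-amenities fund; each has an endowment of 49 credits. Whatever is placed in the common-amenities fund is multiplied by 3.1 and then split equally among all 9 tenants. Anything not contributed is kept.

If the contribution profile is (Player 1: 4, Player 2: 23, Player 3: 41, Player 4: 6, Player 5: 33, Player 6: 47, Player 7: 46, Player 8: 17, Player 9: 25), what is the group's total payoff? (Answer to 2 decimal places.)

949.20 credits

Total contributed: 4 + 23 + 41 + 6 + 33 + 47 + 46 + 17 + 25 = 242; total kept: 9 × 49 − 242 = 199.
The common-amenities fund pays out 3.1 × 242 = 750.20 in aggregate.
Group total = 199 + 750.20 = 949.20.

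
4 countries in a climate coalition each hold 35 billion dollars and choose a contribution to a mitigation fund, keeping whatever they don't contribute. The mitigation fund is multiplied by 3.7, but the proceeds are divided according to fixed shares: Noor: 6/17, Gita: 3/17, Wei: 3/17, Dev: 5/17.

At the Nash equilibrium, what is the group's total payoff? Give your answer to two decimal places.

Player j's private return per contributed unit is 3.7 × (j's share). Contributing is weakly dominant for j when that share is at least 1/3.7 = 0.2703, and contributing 0 is dominant otherwise.
Noor and Dev clear that bar, contributing 35 each; the remaining 2 contribute 0. Total contributed: 70.
The mitigation fund pays out 3.7 × 70 = 259.00 in total (split across the unequal shares, but the aggregate is all that matters for the group sum).
The 2 free-riders keep 35 each, adding 70. Group total = 70 + 259.00 = 329.00.

329.00 billion dollars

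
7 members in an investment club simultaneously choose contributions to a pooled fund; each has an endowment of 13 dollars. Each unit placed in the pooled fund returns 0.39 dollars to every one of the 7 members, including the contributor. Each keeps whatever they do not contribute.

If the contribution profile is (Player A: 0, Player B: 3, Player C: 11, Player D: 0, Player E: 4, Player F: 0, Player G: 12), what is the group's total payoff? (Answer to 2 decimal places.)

Total contributed: 0 + 3 + 11 + 0 + 4 + 0 + 12 = 30; total kept: 7 × 13 − 30 = 61.
The pooled fund pays out 0.39 × 7 × 30 = 81.90 in aggregate.
Group total = 61 + 81.90 = 142.90.

142.90 dollars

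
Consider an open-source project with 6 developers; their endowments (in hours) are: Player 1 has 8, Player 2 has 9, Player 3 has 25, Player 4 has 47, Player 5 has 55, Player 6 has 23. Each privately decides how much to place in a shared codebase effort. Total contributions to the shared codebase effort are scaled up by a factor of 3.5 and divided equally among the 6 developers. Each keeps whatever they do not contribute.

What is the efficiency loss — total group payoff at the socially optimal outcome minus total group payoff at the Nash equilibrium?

417.50 hours

The private return per contributed unit is 3.5/6 = 0.5833 < 1 for every player regardless of endowment, so the Nash equilibrium is zero contribution and the group total is Σ E_j = 8 + 9 + 25 + 47 + 55 + 23 = 167.
Each contributed unit returns 3.500 to the group, so the social optimum is full contribution by everyone: group total = 3.500 × 167 = 584.50.
Efficiency loss = (3.500 − 1) × 167 = 417.50.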